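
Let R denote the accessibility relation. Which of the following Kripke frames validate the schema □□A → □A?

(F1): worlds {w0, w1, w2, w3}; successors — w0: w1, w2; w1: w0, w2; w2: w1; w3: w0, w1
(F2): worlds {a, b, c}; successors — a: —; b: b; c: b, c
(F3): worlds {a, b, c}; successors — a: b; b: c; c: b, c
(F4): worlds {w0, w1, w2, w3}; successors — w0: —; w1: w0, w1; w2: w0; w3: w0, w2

The schema corresponds to density: ∀x ∀y (Rxy → ∃z (Rxz ∧ Rzy)).
(F1): fails — Rw1w0 but no z with Rw1z and Rzw0.
(F2): ✓.
(F3): fails — Rab but no z with Raz and Rzb.
(F4): fails — Rw3w2 but no z with Rw3z and Rzw2.
Valid on: (F2).

(F2)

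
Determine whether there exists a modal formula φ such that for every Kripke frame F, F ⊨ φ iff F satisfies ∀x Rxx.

Yes — defined by □p → p

Yes: it is reflexivity, defined by the T schema □p → p.
Suppose □p→p is valid. At any x set V(p)={w : Rxw}. Then □p holds at x, so p holds at x, i.e. Rxx.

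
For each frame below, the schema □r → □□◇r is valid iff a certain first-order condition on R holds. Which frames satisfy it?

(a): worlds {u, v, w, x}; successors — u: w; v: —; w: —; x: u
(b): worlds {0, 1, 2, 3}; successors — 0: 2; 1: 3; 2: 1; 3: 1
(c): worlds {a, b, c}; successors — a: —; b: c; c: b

The schema corresponds to a generalized confluence (Geach) condition: ∀x ∀z (xR²z → ∃w (xRw ∧ zRw)).
(a): fails — xR²w but no t with xRt and wRt.
(b): fails — 0R²1 but no w with 0Rw and 1Rw.
(c): ✓.
Valid on: (c).

(c)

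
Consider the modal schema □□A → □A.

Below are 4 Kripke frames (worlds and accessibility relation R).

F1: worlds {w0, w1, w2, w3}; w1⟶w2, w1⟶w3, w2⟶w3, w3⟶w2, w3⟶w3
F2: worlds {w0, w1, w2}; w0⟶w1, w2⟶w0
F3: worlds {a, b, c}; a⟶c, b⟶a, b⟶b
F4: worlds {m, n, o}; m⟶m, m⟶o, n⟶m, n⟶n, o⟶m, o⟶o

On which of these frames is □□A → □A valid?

F1, F4

The schema corresponds to density: ∀x ∀y (Rxy → ∃z (Rxz ∧ Rzy)).
F1: condition met.
F2: fails — Rw0w1 but no z with Rw0z and Rzw1.
F3: fails — Rac but no z with Raz and Rzc.
F4: condition met.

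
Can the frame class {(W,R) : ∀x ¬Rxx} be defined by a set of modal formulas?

If a class were modally definable it would be closed under surjective bounded morphisms (Goldblatt–Thomason).
The 3-cycle (worlds w0,w1,w2 with w0→w1→w2→w0) is irreflexive, and the map sending every world to a single reflexive point • is a surjective bounded morphism (forth: every edge maps to (•,•); back: every world has a successor). So any modal formula valid on the 3-cycle is also valid on the reflexive point, which is not irreflexive.
So the class is not modally definable.

No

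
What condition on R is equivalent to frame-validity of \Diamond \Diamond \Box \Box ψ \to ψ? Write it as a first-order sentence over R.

This is a Sahlqvist (Geach-type) schema ◇^2□^2ψ → □^0◇^0ψ.
Minimal-valuation argument: fix x; take any y with xR^2y and any z with xR^0z. Set V(ψ) to the set of worlds R-reachable from y in exactly 2 steps. Then □^2ψ holds at y, so the antecedent holds at x; validity forces ◇^0ψ at z, giving a w with zR^0w and yR^2w.
First-order correspondent: \forall x \forall y (x R^2 y \to \exists w (y R^2 w \wedge x = w)).

\forall x \forall y (x R^2 y \to \exists w (y R^2 w \wedge x = w))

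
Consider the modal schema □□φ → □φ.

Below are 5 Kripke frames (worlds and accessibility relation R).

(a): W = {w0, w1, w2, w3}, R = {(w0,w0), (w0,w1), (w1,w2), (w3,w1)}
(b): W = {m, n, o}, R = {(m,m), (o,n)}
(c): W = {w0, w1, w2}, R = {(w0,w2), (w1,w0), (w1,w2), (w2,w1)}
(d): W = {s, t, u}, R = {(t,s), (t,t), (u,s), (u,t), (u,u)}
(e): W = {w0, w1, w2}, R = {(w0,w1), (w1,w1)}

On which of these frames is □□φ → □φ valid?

Frame correspondent (Sahlqvist): ∀x ∀y (Rxy → ∃z (Rxz ∧ Rzy)) — i.e. density.
(a): fails — Rw1w2 but no z with Rw1z and Rzw2.
(b): fails — Ron but no z with Roz and Rzn.
(c): fails — Rw0w2 but no z with Rw0z and Rzw2.
(d): satisfies the condition.
(e): satisfies the condition.
Valid on: (d), (e).

(d), (e)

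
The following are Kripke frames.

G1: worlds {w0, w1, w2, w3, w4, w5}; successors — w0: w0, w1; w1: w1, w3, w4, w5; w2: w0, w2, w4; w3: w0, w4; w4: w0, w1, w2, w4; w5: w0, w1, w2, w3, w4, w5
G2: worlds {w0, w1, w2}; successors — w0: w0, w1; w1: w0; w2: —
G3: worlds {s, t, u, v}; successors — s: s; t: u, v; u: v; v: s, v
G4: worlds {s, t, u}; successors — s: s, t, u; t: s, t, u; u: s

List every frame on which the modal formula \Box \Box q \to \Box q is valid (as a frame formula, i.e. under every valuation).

G1, G2, G4

This is the axiom for density; its first-order frame correspondent is \forall x \forall y (Rxy \to \exists z (Rxz \wedge Rzy)).
G1: satisfies the condition.
G2: satisfies the condition.
G3: fails — Rtu but no z with Rtz and Rzu.
G4: satisfies the condition.
Valid on: G1, G2, G4.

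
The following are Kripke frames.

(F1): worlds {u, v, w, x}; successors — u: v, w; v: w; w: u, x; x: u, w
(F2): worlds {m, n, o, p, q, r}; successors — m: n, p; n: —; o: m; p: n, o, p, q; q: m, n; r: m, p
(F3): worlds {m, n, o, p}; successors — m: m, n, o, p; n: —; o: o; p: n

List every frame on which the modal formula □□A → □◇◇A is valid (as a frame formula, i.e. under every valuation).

This is the axiom for a generalized confluence (Geach) condition; its first-order frame correspondent is ∀x ∀z (xRz → ∃w (xR²w ∧ zR²w)).
(F1): condition met.
(F2): fails — mRn but no w with mR²w and nR²w.
(F3): fails — mRn but no w with mR²w and nR²w.
Valid on: (F1).

(F1)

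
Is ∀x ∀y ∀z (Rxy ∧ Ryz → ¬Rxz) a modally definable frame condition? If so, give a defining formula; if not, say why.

Any modally definable frame class is closed under surjective bounded morphisms.
The 3-cycle (worlds s,t,u with s→t→u→s) is intransitive. Mapping every world to a single reflexive point • is a surjective bounded morphism; the reflexive point is not intransitive (R••∧R•• but R••).
Hence intransitivity is not modally definable.

Not modally definable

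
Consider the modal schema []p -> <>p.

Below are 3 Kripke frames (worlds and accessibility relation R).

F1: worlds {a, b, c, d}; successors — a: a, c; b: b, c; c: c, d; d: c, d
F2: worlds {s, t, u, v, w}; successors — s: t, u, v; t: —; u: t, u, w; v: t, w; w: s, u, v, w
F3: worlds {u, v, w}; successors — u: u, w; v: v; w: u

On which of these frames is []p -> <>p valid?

F1, F3

This is the axiom for seriality; its first-order frame correspondent is forall x exists y Rxy.
F1: satisfies the condition.
F2: fails — world t has no successor.
F3: satisfies the condition.
Valid on: F1, F3.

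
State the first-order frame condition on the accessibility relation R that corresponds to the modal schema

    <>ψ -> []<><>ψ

forall x forall y forall z ((xRy & xRz) -> exists w (y = w & z R^2 w))

This is a Sahlqvist (Geach-type) schema ◇^1□^0ψ → □^1◇^2ψ.
Minimal-valuation argument: fix x; take any y with xR^1y and any z with xR^1z. Set V(ψ) to the set of worlds R-reachable from y in exactly 0 steps. Then □^0ψ holds at y, so the antecedent holds at x; validity forces ◇^2ψ at z, giving a w with zR^2w and yR^0w.
First-order correspondent: forall x forall y forall z ((xRy & xRz) -> exists w (y = w & z R^2 w)).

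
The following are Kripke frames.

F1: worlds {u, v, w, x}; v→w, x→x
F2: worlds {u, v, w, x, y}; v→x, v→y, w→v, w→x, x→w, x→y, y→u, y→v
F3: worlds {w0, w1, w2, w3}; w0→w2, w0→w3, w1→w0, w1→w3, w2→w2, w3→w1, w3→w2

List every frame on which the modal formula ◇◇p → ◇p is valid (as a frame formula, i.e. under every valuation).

The schema corresponds to transitivity: ∀x ∀y ∀z (Rxy ∧ Ryz → Rxz).
F1: ✓.
F2: fails — Rxw and Rwx but not Rxx.
F3: fails — Rw1w0 and Rw0w2 but not Rw1w2.
Valid on: F1.

F1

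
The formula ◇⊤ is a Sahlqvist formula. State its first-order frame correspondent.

Seriality

◇⊤ holds at w iff w has a successor, so frame-validity of ◇⊤ is exactly seriality. Equivalently via □q → ◇q:
Suppose □q→◇q is valid. At any x set V(q)=W. Then □q at x, so ◇q at x, so x has a successor.
The converse is a direct semantic check.
Frame condition: ∀x ∃y Rxy.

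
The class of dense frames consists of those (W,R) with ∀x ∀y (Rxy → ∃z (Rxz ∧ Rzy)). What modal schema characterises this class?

□□p → □p

The condition is density. The C4 schema □□p → □p defines it.
Suppose □□p→□p is valid. Take Rxy and set V(p)={w : xR²w}. Then □□p at x, so □p at x, so p at y, i.e. ∃z(Rxz∧Rzy).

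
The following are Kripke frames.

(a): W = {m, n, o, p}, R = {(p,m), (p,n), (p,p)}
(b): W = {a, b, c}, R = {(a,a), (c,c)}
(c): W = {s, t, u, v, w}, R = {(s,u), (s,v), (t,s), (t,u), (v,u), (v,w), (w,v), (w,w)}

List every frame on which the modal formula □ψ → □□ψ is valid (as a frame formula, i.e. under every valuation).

Frame correspondent (Sahlqvist): ∀x ∀y ∀z (Rxy ∧ Ryz → Rxz) — i.e. transitivity.
(a): satisfies the condition.
(b): satisfies the condition.
(c): fails — Rvw and Rwv but not Rvv.

(a), (b)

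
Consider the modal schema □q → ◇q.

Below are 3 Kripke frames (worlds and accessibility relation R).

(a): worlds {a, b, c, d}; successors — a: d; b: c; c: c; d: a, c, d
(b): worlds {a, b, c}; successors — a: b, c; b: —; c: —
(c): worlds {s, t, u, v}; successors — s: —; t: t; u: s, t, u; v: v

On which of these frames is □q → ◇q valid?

(a)

This is the axiom for seriality; its first-order frame correspondent is ∀x ∃y Rxy.
(a): condition met.
(b): fails — world b has no successor.
(c): fails — world s has no successor.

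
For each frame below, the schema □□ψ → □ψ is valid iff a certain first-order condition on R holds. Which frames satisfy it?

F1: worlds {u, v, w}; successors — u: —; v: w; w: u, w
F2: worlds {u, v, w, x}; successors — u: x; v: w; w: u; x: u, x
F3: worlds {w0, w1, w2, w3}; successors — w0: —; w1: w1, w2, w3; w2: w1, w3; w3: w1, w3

F1, F3

This is the axiom for density; its first-order frame correspondent is ∀x ∀y (Rxy → ∃z (Rxz ∧ Rzy)).
F1: holds.
F2: fails — Rwu but no z with Rwz and Rzu.
F3: holds.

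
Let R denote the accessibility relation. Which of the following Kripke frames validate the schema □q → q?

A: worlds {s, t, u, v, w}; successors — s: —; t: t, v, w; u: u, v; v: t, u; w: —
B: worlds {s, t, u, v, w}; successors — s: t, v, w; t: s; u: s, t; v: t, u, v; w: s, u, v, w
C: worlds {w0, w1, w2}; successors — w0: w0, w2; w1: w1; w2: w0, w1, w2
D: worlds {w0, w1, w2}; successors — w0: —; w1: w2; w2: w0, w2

The schema corresponds to reflexivity: ∀x Rxx.
A: fails — world s does not see itself.
B: fails — world s does not see itself.
C: holds.
D: fails — world w0 does not see itself.
Valid on: C.

C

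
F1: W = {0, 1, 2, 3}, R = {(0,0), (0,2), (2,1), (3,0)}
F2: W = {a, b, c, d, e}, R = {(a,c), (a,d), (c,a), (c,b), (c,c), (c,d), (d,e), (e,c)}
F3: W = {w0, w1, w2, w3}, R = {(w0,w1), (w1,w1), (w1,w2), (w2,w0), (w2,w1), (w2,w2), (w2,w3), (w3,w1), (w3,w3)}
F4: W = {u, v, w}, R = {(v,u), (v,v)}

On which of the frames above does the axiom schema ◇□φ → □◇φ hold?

F3

Frame correspondent (Sahlqvist): ∀x ∀y ∀z (Rxy ∧ Rxz → ∃w (Ryw ∧ Rzw)) — i.e. convergence.
F1: fails — R00 and R02 but 0 and 2 have no common successor.
F2: fails — Rac and Rad but c and d have no common successor.
F3: holds.
F4: fails — Rvu and Rvu but u and u have no common successor.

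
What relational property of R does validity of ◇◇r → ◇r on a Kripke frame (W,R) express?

Transitivity

This is frame-equivalent to □r → □□r (substitute ¬r for r and contrapose).
Suppose □r→□□r is valid. Take Rxy, Ryz and set V(r)={w : Rxw}. Then □r at x, so □□r at x, so □r at y, so r at z, i.e. Rxz.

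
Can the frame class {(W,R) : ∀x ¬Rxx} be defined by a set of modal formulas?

No — not modally definable

Any modally definable frame class is closed under surjective bounded morphisms.
The 4-cycle (worlds w0,w1,w2,w3 with w0→w1→w2→w3→w0) is irreflexive, and the map sending every world to a single reflexive point • is a surjective bounded morphism (forth: every edge maps to (•,•); back: every world has a successor). So any modal formula valid on the 4-cycle is also valid on the reflexive point, which is not irreflexive.
So no modal formula (or set of formulas) defines exactly the irreflexive frames.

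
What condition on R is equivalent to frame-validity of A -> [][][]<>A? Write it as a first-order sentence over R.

This is a Sahlqvist (Geach-type) schema ◇^0□^0A → □^3◇^1A.
First-order correspondent: forall x forall z (x R^3 z -> exists w (x = w & zRw)).

forall x forall z (x R^3 z -> exists w (x = w & zRw))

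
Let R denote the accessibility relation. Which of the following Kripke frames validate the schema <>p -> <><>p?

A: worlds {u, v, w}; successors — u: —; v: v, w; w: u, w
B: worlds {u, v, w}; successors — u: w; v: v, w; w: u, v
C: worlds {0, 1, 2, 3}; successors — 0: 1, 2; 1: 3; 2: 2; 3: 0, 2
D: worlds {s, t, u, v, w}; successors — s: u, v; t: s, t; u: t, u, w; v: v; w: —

Frame correspondent (Sahlqvist): forall x forall y (xRy -> exists w (y = w & x R^2 w)) — i.e. a generalized confluence (Geach) condition.
A: satisfies the condition.
B: fails — uRw but no t with w=t and uR²t.
C: fails — 0R1 but no w with 1=w and 0R²w.
D: satisfies the condition.

A, D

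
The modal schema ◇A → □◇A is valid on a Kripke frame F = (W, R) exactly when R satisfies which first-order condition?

the Euclidean property

This schema is the 5 axiom.
It corresponds to the Euclidean property: ∀x ∀y ∀z (Rxy ∧ Rxz → Ryz).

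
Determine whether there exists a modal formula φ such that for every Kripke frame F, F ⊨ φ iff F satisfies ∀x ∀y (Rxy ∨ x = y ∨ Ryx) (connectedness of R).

If a class were modally definable it would be closed under disjoint unions (Goldblatt–Thomason).
Take 3 disjoint single-world reflexive frames: each is trivially connected, but their disjoint union has 3 worlds with no edge between distinct components, so it is not connected.
So no modal formula (or set of formulas) defines exactly the connected frames.

No — not modally definable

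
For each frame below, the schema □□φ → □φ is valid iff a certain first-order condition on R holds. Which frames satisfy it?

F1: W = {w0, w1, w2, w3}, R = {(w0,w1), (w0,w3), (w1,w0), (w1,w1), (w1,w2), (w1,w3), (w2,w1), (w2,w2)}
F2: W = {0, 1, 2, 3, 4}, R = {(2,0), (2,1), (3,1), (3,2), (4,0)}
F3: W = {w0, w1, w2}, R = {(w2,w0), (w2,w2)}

F1, F3

Frame correspondent (Sahlqvist): ∀x ∀y (Rxy → ∃z (Rxz ∧ Rzy)) — i.e. density.
F1: ✓.
F2: fails — R32 but no z with R3z and Rz2.
F3: ✓.
Valid on: F1, F3.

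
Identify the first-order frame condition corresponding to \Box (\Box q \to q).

shift-reflexivity: \forall x \forall y (Rxy \to Ryy)

Suppose □(□q→q) is valid. Take Rxy and set V(q)={w : Ryw}. Then at y, □q holds; since □(□q→q) at x, □q→q at y, so q at y, i.e. Ryy.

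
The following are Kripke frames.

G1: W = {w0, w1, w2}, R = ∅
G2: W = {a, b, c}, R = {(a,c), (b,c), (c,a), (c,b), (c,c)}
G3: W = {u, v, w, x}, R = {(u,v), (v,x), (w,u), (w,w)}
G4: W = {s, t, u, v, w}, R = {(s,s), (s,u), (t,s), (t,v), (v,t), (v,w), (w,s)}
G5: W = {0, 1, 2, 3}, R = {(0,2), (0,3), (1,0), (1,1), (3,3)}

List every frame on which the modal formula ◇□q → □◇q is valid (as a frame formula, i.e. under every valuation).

G1, G2

Frame correspondent (Sahlqvist): ∀x ∀y ∀z (Rxy ∧ Rxz → ∃w (Ryw ∧ Rzw)) — i.e. convergence.
G1: condition met.
G2: condition met.
G3: fails — Rvx and Rvx but x and x have no common successor.
G4: fails — Rsu and Rsu but u and u have no common successor.
G5: fails — R02 and R02 but 2 and 2 have no common successor.
Valid on: G1, G2.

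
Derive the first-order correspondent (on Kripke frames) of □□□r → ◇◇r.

∀x ∃w (xR³w ∧ xR²w)

This is a Sahlqvist (Geach-type) schema ◇^0□^3r → □^0◇^2r.
Minimal-valuation argument: fix x; take any y with xR^0y and any z with xR^0z. Set V(r) to the set of worlds R-reachable from y in exactly 3 steps. Then □^3r holds at y, so the antecedent holds at x; validity forces ◇^2r at z, giving a w with zR^2w and yR^3w.
First-order correspondent: ∀x ∃w (xR³w ∧ xR²w).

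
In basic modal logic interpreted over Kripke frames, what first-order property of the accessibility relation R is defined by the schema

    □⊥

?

□⊥ is valid iff no world has any successor (otherwise □⊥ fails at any world with one).
Conversely, on a frame with emptiness of R the schema holds at every world under every valuation.
Frame condition: ∀x ∀y ¬Rxy.

emptiness of R: ∀x ∀y ¬Rxy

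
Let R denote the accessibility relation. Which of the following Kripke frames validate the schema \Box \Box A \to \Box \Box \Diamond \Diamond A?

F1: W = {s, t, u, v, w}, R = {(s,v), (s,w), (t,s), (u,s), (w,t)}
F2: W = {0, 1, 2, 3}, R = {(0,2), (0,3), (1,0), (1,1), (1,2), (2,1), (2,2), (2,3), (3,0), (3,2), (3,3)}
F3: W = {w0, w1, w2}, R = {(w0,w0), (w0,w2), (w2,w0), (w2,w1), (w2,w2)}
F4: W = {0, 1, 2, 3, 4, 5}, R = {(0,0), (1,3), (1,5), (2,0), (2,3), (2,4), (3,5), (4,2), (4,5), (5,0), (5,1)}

F2, F4

The schema corresponds to a generalized confluence (Geach) condition: \forall x \forall z (x R^2 z \to \exists w (x R^2 w \wedge z R^2 w)).
F1: fails — sR²t but no w* with sR²w* and tR²w*.
F2: ✓.
F3: fails — w0R²w1 but no w with w0R²w and w1R²w.
F4: ✓.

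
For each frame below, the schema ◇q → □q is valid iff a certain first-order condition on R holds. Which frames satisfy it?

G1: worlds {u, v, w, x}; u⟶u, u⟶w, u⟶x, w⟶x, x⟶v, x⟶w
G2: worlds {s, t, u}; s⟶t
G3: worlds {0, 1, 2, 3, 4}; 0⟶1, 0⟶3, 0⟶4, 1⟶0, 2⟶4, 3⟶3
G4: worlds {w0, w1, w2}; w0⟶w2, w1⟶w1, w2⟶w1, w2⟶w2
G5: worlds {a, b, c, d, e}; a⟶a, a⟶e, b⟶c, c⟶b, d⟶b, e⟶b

This is the axiom for partial functionality; its first-order frame correspondent is ∀x ∀y ∀z (Rxy ∧ Rxz → y = z).
G1: fails — u sees both u and w.
G2: condition met.
G3: fails — 0 sees both 1 and 3.
G4: fails — w2 sees both w1 and w2.
G5: fails — a sees both a and e.

G2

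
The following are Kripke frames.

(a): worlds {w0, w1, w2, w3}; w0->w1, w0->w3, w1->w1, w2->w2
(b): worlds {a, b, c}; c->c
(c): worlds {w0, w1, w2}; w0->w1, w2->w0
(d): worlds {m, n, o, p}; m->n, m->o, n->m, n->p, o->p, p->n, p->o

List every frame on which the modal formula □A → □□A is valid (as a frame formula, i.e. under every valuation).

(a), (b)

Frame correspondent (Sahlqvist): ∀x ∀y ∀z (Rxy ∧ Ryz → Rxz) — i.e. transitivity.
(a): satisfies the condition.
(b): satisfies the condition.
(c): fails — Rw2w0 and Rw0w1 but not Rw2w1.
(d): fails — Rop and Rpn but not Ron.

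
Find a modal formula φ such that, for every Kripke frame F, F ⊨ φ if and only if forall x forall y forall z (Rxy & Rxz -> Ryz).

The condition is the Euclidean property. The 5 schema ◇q → □◇q defines it.

◇q → □◇q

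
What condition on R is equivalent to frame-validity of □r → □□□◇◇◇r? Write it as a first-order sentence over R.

∀x ∀z (xR³z → ∃w (xRw ∧ zR³w))

This is a Sahlqvist (Geach-type) schema ◇^0□^1r → □^3◇^3r.
Minimal-valuation argument: fix x; take any y with xR^0y and any z with xR^3z. Set V(r) to the set of worlds R-reachable from y in exactly 1 step. Then □^1r holds at y, so the antecedent holds at x; validity forces ◇^3r at z, giving a w with zR^3w and yR^1w.
First-order correspondent: ∀x ∀z (xR³z → ∃w (xRw ∧ zR³w)).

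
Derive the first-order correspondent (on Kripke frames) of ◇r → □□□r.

This is a Sahlqvist (Geach-type) schema ◇^1□^0r → □^3◇^0r.
Minimal-valuation argument: fix x; take any y with xR^1y and any z with xR^3z. Set V(r) to the set of worlds R-reachable from y in exactly 0 steps. Then □^0r holds at y, so the antecedent holds at x; validity forces ◇^0r at z, giving a w with zR^0w and yR^0w.
First-order correspondent: ∀x ∀y ∀z ((xRy ∧ xR³z) → ∃w (y = w ∧ z = w)).

∀x ∀y ∀z ((xRy ∧ xR³z) → ∃w (y = w ∧ z = w))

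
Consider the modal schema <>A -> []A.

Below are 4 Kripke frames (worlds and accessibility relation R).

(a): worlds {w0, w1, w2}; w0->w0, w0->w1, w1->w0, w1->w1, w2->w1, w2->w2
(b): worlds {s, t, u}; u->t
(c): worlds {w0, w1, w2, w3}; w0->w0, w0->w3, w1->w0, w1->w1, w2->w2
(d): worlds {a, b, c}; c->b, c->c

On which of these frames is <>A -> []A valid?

This is the axiom for partial functionality; its first-order frame correspondent is forall x forall y forall z (Rxy & Rxz -> y = z).
(a): fails — w0 sees both w0 and w1.
(b): ✓.
(c): fails — w0 sees both w0 and w3.
(d): fails — c sees both b and c.
Valid on: (b).

(b)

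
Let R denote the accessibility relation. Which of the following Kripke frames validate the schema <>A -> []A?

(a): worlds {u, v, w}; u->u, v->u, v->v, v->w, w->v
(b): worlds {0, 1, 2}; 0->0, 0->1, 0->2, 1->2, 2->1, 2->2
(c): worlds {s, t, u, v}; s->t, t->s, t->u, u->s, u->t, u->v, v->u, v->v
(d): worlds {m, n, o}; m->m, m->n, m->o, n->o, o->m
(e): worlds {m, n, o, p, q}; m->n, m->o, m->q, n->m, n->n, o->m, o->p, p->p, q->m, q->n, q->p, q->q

none

This is the axiom for partial functionality; its first-order frame correspondent is forall x forall y forall z (Rxy & Rxz -> y = z).
(a): fails — v sees both u and v.
(b): fails — 0 sees both 0 and 1.
(c): fails — t sees both s and u.
(d): fails — m sees both m and n.
(e): fails — m sees both n and o.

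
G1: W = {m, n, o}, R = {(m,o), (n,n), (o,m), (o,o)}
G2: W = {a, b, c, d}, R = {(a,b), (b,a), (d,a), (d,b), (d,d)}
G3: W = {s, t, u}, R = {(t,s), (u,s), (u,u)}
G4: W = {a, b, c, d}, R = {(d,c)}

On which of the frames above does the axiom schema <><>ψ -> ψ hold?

This is the axiom for a generalized confluence (Geach) condition; its first-order frame correspondent is forall x forall y (x R^2 y -> exists w (y = w & x = w)).
G1: fails — mR²o but o ≠ m.
G2: fails — dR²a but a ≠ d.
G3: fails — uR²s but s ≠ u.
G4: satisfies the condition.

G4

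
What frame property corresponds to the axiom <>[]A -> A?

This is a form of the B axiom.
It corresponds to symmetry: forall x forall y (Rxy -> Ryx).

Symmetry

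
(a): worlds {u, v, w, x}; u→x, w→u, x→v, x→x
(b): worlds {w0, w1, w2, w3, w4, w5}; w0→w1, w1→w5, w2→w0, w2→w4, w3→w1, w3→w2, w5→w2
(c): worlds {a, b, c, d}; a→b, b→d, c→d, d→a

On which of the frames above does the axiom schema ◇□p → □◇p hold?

This is the axiom for convergence; its first-order frame correspondent is ∀x ∀y ∀z (Rxy ∧ Rxz → ∃w (Ryw ∧ Rzw)).
(a): fails — Rxx and Rxv but x and v have no common successor.
(b): fails — Rw2w4 and Rw2w4 but w4 and w4 have no common successor.
(c): ✓.
Valid on: (c).

(c)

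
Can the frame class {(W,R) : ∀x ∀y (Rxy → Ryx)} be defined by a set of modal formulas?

Yes: it is symmetry, defined by the B schema r → □◇r.
Suppose r→□◇r is valid. Take Rxy and set V(r)={x}. Then r at x, so □◇r at x, so ◇r at y, so some z with Ryz has r; z=x, i.e. Ryx.

Yes, by r → □◇r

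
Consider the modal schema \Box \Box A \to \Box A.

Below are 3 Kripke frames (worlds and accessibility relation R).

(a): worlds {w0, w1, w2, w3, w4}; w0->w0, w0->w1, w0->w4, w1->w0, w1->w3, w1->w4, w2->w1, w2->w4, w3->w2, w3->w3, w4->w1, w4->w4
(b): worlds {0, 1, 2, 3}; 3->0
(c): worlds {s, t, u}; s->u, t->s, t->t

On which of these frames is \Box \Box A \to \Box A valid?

(a)

This is the axiom for density; its first-order frame correspondent is \forall x \forall y (Rxy \to \exists z (Rxz \wedge Rzy)).
(a): condition met.
(b): fails — R30 but no z with R3z and Rz0.
(c): fails — Rsu but no z with Rsz and Rzu.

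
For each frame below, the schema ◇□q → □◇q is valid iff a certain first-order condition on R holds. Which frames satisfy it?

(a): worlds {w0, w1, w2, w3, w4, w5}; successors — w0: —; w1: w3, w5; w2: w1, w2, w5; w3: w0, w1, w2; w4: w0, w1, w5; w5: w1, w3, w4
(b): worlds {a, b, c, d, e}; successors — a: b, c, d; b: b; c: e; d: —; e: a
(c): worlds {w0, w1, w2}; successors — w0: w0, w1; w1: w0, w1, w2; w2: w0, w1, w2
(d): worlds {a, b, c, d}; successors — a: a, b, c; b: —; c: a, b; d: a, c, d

(c)

This is the axiom for convergence; its first-order frame correspondent is ∀x ∀y ∀z (Rxy ∧ Rxz → ∃w (Ryw ∧ Rzw)).
(a): fails — Rw3w1 and Rw3w0 but w1 and w0 have no common successor.
(b): fails — Rab and Rac but b and c have no common successor.
(c): condition met.
(d): fails — Rab and Rab but b and b have no common successor.
Valid on: (c).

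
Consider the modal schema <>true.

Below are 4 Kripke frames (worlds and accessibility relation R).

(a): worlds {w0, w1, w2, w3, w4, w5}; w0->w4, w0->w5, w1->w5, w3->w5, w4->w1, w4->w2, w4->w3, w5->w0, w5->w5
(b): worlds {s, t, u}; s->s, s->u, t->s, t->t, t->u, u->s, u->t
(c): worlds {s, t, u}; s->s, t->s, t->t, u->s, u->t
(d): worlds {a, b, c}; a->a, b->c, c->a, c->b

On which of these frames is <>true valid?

(b), (c), (d)

This is the axiom for seriality; its first-order frame correspondent is forall x exists y Rxy.
(a): fails — world w2 has no successor.
(b): satisfies the condition.
(c): satisfies the condition.
(d): satisfies the condition.
Valid on: (b), (c), (d).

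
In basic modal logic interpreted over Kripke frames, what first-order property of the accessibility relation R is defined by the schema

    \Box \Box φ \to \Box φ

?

density: \forall x \forall y (Rxy \to \exists z (Rxz \wedge Rzy))

Suppose □□φ→□φ is valid. Take Rxy and set V(φ)={w : xR²w}. Then □□φ at x, so □φ at x, so φ at y, i.e. ∃z(Rxz∧Rzy).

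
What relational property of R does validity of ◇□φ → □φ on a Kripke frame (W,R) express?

The Euclidean property

This schema is equivalent to the 5 axiom ◇φ → □◇φ.
Its frame correspondent is the Euclidean property — ∀x ∀y ∀z (Rxy ∧ Rxz → Ryz).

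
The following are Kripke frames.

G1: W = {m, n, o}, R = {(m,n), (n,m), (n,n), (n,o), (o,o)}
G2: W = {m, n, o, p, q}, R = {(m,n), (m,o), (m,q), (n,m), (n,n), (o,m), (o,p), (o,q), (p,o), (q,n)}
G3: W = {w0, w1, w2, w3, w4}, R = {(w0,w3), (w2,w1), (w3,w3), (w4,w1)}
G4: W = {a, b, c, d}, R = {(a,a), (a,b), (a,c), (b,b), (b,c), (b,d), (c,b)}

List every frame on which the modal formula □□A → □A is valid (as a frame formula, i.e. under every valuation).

Frame correspondent (Sahlqvist): ∀x ∀y (Rxy → ∃z (Rxz ∧ Rzy)) — i.e. density.
G1: ✓.
G2: fails — Rom but no z with Roz and Rzm.
G3: fails — Rw4w1 but no z with Rw4z and Rzw1.
G4: ✓.
Valid on: G1, G4.

G1, G4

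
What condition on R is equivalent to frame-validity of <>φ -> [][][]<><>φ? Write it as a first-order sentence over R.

forall x forall y forall z ((xRy & x R^3 z) -> exists w (y = w & z R^2 w))

This is a Sahlqvist (Geach-type) schema ◇^1□^0φ → □^3◇^2φ.
Minimal-valuation argument: fix x; take any y with xR^1y and any z with xR^3z. Set V(φ) to the set of worlds R-reachable from y in exactly 0 steps. Then □^0φ holds at y, so the antecedent holds at x; validity forces ◇^2φ at z, giving a w with zR^2w and yR^0w.
First-order correspondent: forall x forall y forall z ((xRy & x R^3 z) -> exists w (y = w & z R^2 w)).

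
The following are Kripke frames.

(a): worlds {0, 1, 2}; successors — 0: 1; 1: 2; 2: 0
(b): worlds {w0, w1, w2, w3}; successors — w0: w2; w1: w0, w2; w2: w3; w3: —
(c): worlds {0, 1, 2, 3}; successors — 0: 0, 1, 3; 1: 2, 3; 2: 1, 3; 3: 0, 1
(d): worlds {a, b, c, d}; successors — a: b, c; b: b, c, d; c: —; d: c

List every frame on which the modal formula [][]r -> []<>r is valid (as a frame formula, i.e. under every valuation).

The schema corresponds to a generalized confluence (Geach) condition: forall x forall z (xRz -> exists w (x R^2 w & zRw)).
(a): condition met.
(b): fails — w2Rw3 but no w with w2R²w and w3Rw.
(c): condition met.
(d): fails — aRc but no w with aR²w and cRw.
Valid on: (a), (c).

(a), (c)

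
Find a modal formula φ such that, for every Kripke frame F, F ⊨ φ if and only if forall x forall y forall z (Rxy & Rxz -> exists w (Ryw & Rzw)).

The condition is convergence. The .2 schema ◇□s → □◇s defines it.
Suppose ◇□s→□◇s is valid. Take Rxy, Rxz and set V(s)={w : Ryw}. Then □s at y so ◇□s at x, so □◇s at x, so ◇s at z, giving w with Rzw and Ryw.

◇□s → □◇s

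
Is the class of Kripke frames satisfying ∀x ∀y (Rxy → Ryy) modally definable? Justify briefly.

The condition is shift-reflexivity. A defining modal formula is □(□q → q).

Yes — defined by □(□q → q)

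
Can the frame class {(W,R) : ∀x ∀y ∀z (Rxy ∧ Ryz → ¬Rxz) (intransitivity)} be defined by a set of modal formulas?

No

Any modally definable frame class is closed under surjective bounded morphisms.
The 5-cycle (worlds w0,w1,w2,w3,w4 with w0→w1→w2→w3→w4→w0) is intransitive. Mapping every world to a single reflexive point • is a surjective bounded morphism; the reflexive point is not intransitive (R••∧R•• but R••).
So the class is not modally definable.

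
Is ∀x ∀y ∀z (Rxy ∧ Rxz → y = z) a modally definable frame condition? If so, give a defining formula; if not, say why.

Yes, by ◇q → □q

This is a Sahlqvist condition; the CD axiom ◇q → □q defines it.
Suppose ◇q→□q is valid. Take Rxy, Rxz and set V(q)={y}. Then ◇q at x, so □q at x, so q at z, i.e. z=y.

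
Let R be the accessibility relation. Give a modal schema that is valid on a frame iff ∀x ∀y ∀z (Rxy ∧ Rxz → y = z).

◇r → □r

The condition is partial functionality. The CD schema ◇r → □r defines it.
Suppose ◇r→□r is valid. Take Rxy, Rxz and set V(r)={y}. Then ◇r at x, so □r at x, so r at z, i.e. z=y.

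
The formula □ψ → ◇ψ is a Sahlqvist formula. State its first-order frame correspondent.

Suppose □ψ→◇ψ is valid. At any x set V(ψ)=W. Then □ψ at x, so ◇ψ at x, so x has a successor.

seriality: ∀x ∃y Rxy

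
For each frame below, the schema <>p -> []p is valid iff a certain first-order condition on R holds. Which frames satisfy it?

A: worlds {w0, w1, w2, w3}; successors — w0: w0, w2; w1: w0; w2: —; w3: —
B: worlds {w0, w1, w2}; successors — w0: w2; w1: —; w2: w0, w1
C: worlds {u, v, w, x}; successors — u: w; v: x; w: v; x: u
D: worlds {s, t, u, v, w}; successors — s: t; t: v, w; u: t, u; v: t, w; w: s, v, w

C

This is the axiom for partial functionality; its first-order frame correspondent is forall x forall y forall z (Rxy & Rxz -> y = z).
A: fails — w0 sees both w0 and w2.
B: fails — w2 sees both w0 and w1.
C: holds.
D: fails — t sees both v and w.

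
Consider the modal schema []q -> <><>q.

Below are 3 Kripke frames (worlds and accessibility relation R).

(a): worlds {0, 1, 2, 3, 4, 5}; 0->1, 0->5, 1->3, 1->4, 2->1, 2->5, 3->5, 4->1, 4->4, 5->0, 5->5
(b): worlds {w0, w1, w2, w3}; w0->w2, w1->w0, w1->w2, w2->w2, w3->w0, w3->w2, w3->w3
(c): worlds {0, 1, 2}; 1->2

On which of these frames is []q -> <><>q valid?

Frame correspondent (Sahlqvist): forall x exists w (xRw & x R^2 w) — i.e. a generalized confluence (Geach) condition.
(a): holds.
(b): holds.
(c): fails — at 0 but no w with 0Rw and 0R²w.
Valid on: (a), (b).

(a), (b)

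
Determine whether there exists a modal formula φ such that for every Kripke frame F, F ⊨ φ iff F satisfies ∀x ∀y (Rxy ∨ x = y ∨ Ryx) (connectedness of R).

No — not modally definable

Any modally definable frame class is closed under disjoint unions.
Take 2 disjoint single-world reflexive frames: each is trivially connected, but their disjoint union has 2 worlds with no edge between distinct components, so it is not connected.
Hence connectedness of R is not modally definable.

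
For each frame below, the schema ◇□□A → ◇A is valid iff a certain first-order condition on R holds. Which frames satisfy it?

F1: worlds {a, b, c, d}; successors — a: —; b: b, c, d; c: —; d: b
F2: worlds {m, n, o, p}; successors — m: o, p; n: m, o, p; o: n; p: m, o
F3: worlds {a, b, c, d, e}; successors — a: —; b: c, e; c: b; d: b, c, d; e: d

F2, F3

This is the axiom for a generalized confluence (Geach) condition; its first-order frame correspondent is ∀x ∀y (xRy → ∃w (yR²w ∧ xRw)).
F1: fails — bRc but no w with cR²w and bRw.
F2: ✓.
F3: ✓.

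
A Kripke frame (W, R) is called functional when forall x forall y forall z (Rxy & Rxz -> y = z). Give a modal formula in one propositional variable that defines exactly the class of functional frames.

A defining formula is ◇p → □p (the CD axiom).

◇p → □p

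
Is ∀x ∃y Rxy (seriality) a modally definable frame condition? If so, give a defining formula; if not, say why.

Definable; □r → ◇r defines it

Yes: it is seriality, defined by the D schema □r → ◇r.
Suppose □r→◇r is valid. At any x set V(r)=W. Then □r at x, so ◇r at x, so x has a successor.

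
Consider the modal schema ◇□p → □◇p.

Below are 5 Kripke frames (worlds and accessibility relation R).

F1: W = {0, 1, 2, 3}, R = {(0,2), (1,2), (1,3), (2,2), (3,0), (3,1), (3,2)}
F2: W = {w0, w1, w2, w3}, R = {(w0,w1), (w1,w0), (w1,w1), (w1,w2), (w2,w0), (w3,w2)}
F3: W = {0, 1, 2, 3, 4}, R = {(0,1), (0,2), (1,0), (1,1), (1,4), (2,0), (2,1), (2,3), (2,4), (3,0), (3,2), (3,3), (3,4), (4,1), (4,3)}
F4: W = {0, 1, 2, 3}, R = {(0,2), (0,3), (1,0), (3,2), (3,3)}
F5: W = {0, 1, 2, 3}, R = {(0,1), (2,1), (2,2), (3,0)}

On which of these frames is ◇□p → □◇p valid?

The schema corresponds to convergence: ∀x ∀y ∀z (Rxy ∧ Rxz → ∃w (Ryw ∧ Rzw)).
F1: ✓.
F2: fails — Rw1w2 and Rw1w0 but w2 and w0 have no common successor.
F3: ✓.
F4: fails — R02 and R02 but 2 and 2 have no common successor.
F5: fails — R01 and R01 but 1 and 1 have no common successor.
Valid on: F1, F3.

F1, F3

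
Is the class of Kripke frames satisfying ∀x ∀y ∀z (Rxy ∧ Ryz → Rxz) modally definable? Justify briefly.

Yes: it is transitivity, defined by the 4 schema □q → □□q.

Definable; □q → □□q defines it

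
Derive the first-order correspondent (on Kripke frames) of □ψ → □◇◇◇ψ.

∀x ∀z (xRz → ∃w (xRw ∧ zR³w))

This is a Sahlqvist (Geach-type) schema ◇^0□^1ψ → □^1◇^3ψ.
Minimal-valuation argument: fix x; take any y with xR^0y and any z with xR^1z. Set V(ψ) to the set of worlds R-reachable from y in exactly 1 step. Then □^1ψ holds at y, so the antecedent holds at x; validity forces ◇^3ψ at z, giving a w with zR^3w and yR^1w.
First-order correspondent: ∀x ∀z (xRz → ∃w (xRw ∧ zR³w)).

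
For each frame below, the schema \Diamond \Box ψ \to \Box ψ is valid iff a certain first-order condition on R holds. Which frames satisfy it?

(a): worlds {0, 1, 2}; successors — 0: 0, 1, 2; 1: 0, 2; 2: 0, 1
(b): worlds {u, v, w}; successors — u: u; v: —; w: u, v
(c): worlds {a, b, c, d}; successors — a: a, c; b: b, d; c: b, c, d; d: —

The schema corresponds to the Euclidean property: \forall x \forall y \forall z (Rxy \wedge Rxz \to Ryz).
(a): fails — R02 and R02 but not R22.
(b): fails — Rwu and Rwv but not Ruv.
(c): fails — Rac and Raa but not Rca.
Valid on no frame.

none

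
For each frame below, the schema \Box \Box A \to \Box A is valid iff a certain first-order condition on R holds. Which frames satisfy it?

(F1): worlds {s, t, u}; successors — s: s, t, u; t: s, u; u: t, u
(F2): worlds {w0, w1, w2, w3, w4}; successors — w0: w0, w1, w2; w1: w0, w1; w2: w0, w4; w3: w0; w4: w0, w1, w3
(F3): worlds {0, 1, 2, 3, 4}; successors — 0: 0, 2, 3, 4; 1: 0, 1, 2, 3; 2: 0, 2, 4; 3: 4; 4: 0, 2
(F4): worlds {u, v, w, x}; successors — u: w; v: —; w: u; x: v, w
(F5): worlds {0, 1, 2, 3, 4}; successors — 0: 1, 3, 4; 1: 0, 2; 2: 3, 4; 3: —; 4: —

(F1)

Frame correspondent (Sahlqvist): \forall x \forall y (Rxy \to \exists z (Rxz \wedge Rzy)) — i.e. density.
(F1): holds.
(F2): fails — Rw2w4 but no z with Rw2z and Rzw4.
(F3): fails — R34 but no z with R3z and Rz4.
(F4): fails — Rxw but no z with Rxz and Rzw.
(F5): fails — R10 but no z with R1z and Rz0.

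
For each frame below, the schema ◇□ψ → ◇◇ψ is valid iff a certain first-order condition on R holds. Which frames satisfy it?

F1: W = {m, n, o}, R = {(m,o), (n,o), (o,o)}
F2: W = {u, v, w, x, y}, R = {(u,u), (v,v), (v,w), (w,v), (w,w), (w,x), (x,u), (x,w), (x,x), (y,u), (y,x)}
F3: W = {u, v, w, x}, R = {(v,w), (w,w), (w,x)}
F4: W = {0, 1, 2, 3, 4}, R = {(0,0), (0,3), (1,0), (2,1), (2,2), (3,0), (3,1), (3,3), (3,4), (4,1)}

F1, F2, F4

Frame correspondent (Sahlqvist): ∀x ∀y (xRy → ∃w (yRw ∧ xR²w)) — i.e. a generalized confluence (Geach) condition.
F1: satisfies the condition.
F2: satisfies the condition.
F3: fails — wRx but no t with xRt and wR²t.
F4: satisfies the condition.
Valid on: F1, F2, F4.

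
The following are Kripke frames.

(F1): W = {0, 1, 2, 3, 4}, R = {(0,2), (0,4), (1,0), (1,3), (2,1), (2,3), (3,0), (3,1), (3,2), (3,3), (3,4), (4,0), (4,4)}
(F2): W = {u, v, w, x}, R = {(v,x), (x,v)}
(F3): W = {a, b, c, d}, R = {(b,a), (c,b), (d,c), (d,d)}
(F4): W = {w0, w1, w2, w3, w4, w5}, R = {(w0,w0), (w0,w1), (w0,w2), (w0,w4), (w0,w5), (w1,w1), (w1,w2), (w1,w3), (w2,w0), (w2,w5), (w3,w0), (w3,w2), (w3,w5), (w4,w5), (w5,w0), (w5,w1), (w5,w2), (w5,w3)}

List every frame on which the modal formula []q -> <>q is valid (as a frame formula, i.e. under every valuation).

The schema corresponds to seriality: forall x exists y Rxy.
(F1): holds.
(F2): fails — world u has no successor.
(F3): fails — world a has no successor.
(F4): holds.

(F1), (F4)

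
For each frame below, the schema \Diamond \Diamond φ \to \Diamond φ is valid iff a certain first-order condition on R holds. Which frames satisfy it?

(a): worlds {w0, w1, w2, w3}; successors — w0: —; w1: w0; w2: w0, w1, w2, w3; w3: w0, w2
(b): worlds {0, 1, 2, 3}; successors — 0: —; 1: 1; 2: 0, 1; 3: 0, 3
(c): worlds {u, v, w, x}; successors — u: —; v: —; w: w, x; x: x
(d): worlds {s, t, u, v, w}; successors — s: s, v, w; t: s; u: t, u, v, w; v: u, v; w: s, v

(b), (c)

Frame correspondent (Sahlqvist): \forall x \forall y \forall z (Rxy \wedge Ryz \to Rxz) — i.e. transitivity.
(a): fails — Rw3w2 and Rw2w1 but not Rw3w1.
(b): ✓.
(c): ✓.
(d): fails — Ruw and Rws but not Rus.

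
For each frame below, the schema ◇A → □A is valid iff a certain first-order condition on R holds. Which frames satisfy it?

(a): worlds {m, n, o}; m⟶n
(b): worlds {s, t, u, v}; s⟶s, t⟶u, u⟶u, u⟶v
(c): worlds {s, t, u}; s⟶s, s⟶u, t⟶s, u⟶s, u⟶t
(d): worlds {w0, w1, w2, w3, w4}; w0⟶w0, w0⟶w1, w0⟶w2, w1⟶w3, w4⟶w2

This is the axiom for partial functionality; its first-order frame correspondent is ∀x ∀y ∀z (Rxy ∧ Rxz → y = z).
(a): ✓.
(b): fails — u sees both u and v.
(c): fails — s sees both s and u.
(d): fails — w0 sees both w0 and w1.
Valid on: (a).

(a)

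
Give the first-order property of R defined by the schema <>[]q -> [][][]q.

forall x forall y forall z ((xRy & x R^3 z) -> exists w (yRw & z = w))

This is a Sahlqvist (Geach-type) schema ◇^1□^1q → □^3◇^0q.
First-order correspondent: forall x forall y forall z ((xRy & x R^3 z) -> exists w (yRw & z = w)).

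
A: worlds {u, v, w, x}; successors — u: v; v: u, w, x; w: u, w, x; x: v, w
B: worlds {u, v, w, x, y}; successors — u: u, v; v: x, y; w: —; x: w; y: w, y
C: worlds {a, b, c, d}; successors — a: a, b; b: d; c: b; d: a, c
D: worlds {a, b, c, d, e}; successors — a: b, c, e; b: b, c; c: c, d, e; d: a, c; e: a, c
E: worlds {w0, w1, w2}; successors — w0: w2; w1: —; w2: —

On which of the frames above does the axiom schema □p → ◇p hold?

A, C, D

Frame correspondent (Sahlqvist): ∀x ∃y Rxy — i.e. seriality.
A: condition met.
B: fails — world w has no successor.
C: condition met.
D: condition met.
E: fails — world w1 has no successor.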